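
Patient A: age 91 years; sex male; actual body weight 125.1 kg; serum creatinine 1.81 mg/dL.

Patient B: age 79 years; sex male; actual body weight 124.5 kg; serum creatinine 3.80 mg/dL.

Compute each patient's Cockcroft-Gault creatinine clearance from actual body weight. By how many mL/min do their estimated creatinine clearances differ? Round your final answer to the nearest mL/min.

19 mL/min

Patient A: CrCl = (140 − 91) × 125.1 / (72 × 1.81) = 6129.9 / 130.32 ≈ 47.0 mL/min
Patient B: CrCl = (140 − 79) × 124.5 / (72 × 3.8) = 7594.5 / 273.60 ≈ 27.8 mL/min
|47.0 − 27.8| = 19.2 mL/min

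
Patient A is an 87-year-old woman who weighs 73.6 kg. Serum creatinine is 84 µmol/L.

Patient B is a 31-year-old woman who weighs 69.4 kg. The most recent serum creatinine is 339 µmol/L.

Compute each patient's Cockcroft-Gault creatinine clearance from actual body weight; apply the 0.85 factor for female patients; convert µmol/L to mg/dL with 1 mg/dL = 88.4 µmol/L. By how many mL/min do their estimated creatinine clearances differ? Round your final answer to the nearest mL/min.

25 mL/min

Patient A: SCr = 84 / 88.4 = 0.95 mg/dL
Patient A: CrCl = (140 − 87) × 73.6 / (72 × 0.95) × 0.85 = 3900.8 / 68.40 × 0.85 ≈ 48.5 mL/min
Patient B: SCr = 339 / 88.4 = 3.835 mg/dL
Patient B: CrCl = (140 − 31) × 69.4 / (72 × 3.835) × 0.85 = 7564.6 / 276.12 × 0.85 ≈ 23.3 mL/min
|48.5 − 23.3| = 25.2 mL/min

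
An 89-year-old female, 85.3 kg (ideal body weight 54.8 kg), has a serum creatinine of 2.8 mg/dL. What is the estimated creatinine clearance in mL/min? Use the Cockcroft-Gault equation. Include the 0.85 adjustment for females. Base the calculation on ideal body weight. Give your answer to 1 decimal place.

CrCl = (140 − 89) × 54.8 / (72 × 2.8) × 0.85 = 2794.8 / 201.60 × 0.85 ≈ 11.8 mL/min

11.8 mL/min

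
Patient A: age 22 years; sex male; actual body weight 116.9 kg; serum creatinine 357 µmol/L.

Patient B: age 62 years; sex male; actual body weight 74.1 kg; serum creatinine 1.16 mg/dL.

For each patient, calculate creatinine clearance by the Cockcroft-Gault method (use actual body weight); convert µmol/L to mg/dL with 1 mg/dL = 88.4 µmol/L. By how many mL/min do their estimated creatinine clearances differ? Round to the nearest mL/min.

Patient A: SCr = 357 / 88.4 = 4.038 mg/dL
Patient A: CrCl = (140 − 22) × 116.9 / (72 × 4.038) = 13794.2 / 290.74 ≈ 47.4 mL/min
Patient B: CrCl = (140 − 62) × 74.1 / (72 × 1.16) = 5779.8 / 83.52 ≈ 69.2 mL/min
|47.4 − 69.2| = 21.8 mL/min

22 mL/min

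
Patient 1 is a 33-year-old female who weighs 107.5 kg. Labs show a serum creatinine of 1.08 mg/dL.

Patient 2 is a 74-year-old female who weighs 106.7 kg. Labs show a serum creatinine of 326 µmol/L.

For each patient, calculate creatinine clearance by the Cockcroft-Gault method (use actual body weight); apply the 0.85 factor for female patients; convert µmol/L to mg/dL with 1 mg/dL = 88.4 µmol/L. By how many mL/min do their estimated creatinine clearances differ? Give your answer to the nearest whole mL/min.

103 mL/min

Patient 1: CrCl = (140 − 33) × 107.5 / (72 × 1.08) × 0.85 = 11502.5 / 77.76 × 0.85 ≈ 125.7 mL/min
Patient 2: SCr = 326 / 88.4 = 3.688 mg/dL
Patient 2: CrCl = (140 − 74) × 106.7 / (72 × 3.688) × 0.85 = 7042.2 / 265.54 × 0.85 ≈ 22.5 mL/min
|125.7 − 22.5| = 103.2 mL/min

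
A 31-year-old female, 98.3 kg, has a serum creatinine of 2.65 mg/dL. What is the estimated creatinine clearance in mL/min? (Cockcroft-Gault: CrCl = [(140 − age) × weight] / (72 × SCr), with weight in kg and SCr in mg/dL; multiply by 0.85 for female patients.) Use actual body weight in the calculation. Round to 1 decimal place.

CrCl = (140 − 31) × 98.3 / (72 × 2.65) × 0.85 = 10714.7 / 190.80 × 0.85 ≈ 47.7 mL/min

47.7 mL/min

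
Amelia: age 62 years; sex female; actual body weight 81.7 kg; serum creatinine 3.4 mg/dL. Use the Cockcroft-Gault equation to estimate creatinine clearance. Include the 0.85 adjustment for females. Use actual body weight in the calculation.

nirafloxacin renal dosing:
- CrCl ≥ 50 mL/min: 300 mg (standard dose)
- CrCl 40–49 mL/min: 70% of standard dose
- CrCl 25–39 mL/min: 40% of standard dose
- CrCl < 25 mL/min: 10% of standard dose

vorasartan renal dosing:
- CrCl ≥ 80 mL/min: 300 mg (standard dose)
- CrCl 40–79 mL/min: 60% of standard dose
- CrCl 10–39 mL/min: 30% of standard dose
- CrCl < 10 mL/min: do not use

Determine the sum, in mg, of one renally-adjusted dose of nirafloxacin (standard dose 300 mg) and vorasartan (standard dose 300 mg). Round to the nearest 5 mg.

CrCl = (140 − 62) × 81.7 / (72 × 3.4) × 0.85 = 6372.6 / 244.80 × 0.85 ≈ 22.1 mL/min
CrCl ≈ 22 mL/min.
nirafloxacin: < 25 mL/min → 10% of 300 mg = 30 mg.
vorasartan: 10–39 mL/min → 30% of 300 mg = 90 mg.
Total = 30 + 90 = 120 mg.

120 mg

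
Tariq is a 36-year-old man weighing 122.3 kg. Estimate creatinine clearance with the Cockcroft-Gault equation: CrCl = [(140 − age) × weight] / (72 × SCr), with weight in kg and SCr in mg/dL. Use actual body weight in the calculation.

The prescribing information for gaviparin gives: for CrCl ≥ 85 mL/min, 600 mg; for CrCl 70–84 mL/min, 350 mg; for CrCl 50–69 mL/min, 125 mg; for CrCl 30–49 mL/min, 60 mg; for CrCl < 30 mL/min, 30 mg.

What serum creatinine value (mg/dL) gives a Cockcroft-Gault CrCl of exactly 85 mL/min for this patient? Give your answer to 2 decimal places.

Standard dose requires CrCl ≥ 85 mL/min.
Set (140 − 36) × 122.3 / (72 × SCr) = 85
SCr = (140 − 36) × 122.3 / (72 × 85) = 2.078 mg/dL

2.08 mg/dL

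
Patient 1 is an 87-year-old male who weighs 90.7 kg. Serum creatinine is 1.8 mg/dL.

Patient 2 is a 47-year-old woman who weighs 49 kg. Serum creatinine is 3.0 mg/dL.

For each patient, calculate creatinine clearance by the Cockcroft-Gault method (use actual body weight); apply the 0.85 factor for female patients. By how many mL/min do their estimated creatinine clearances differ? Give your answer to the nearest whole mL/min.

Patient 1: CrCl = (140 − 87) × 90.7 / (72 × 1.8) = 4807.1 / 129.60 ≈ 37.1 mL/min
Patient 2: CrCl = (140 − 47) × 49 / (72 × 3) × 0.85 = 4557.0 / 216.00 × 0.85 ≈ 17.9 mL/min
|37.1 − 17.9| = 19.2 mL/min

19 mL/min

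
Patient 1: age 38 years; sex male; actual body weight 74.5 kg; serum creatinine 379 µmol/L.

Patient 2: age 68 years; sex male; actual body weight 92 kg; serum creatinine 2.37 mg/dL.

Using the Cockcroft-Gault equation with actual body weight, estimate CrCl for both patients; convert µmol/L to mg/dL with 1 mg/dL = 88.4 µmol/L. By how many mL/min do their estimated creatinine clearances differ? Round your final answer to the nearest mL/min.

14 mL/min

Patient 1: SCr = 379 / 88.4 = 4.287 mg/dL
Patient 1: CrCl = (140 − 38) × 74.5 / (72 × 4.287) = 7599.0 / 308.66 ≈ 24.6 mL/min
Patient 2: CrCl = (140 − 68) × 92 / (72 × 2.37) = 6624.0 / 170.64 ≈ 38.8 mL/min
|24.6 − 38.8| = 14.2 mL/min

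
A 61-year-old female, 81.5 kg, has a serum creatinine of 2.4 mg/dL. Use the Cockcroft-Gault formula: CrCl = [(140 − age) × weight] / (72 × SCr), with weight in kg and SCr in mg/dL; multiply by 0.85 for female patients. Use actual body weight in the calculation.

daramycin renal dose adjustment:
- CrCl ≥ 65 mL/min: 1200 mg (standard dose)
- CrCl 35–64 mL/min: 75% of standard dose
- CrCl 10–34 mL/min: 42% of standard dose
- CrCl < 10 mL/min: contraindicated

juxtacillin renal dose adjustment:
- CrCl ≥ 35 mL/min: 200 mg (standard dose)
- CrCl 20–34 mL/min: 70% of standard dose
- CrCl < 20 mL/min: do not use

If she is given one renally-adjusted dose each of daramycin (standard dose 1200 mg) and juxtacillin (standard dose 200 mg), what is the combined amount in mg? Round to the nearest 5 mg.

CrCl = (140 − 61) × 81.5 / (72 × 2.4) × 0.85 = 6438.5 / 172.80 × 0.85 ≈ 31.7 mL/min
CrCl ≈ 32 mL/min.
daramycin: 10–34 mL/min → 42% of 1200 mg = 504 mg.
juxtacillin: 20–34 mL/min → 70% of 200 mg = 140 mg.
Total = 504 + 140 = 644 mg.

645 mg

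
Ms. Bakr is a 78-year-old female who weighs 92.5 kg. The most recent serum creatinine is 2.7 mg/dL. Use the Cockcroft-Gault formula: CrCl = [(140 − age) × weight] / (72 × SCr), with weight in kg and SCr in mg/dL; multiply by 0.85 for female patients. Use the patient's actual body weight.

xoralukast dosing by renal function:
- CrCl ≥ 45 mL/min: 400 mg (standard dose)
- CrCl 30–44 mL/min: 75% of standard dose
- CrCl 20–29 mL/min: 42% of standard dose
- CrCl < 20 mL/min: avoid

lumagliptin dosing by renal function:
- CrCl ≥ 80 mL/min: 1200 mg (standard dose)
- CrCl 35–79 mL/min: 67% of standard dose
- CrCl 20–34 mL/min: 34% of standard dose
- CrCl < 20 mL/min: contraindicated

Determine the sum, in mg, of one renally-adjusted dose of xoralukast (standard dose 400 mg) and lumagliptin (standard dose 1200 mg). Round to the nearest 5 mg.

CrCl = (140 − 78) × 92.5 / (72 × 2.7) × 0.85 = 5735.0 / 194.40 × 0.85 ≈ 25.1 mL/min
CrCl ≈ 25 mL/min.
xoralukast: 20–29 mL/min → 42% of 400 mg = 168 mg.
lumagliptin: 20–34 mL/min → 34% of 1200 mg = 408 mg.
Total = 168 + 408 = 576 mg.

575 mg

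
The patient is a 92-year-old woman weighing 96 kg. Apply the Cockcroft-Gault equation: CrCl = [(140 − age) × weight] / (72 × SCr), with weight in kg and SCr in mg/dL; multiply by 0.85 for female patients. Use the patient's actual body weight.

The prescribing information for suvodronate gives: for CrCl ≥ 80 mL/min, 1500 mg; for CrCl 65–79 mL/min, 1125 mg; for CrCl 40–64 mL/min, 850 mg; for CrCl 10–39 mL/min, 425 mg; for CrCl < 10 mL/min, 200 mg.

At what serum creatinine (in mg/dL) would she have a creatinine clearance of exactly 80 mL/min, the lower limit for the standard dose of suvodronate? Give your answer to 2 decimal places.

0.68 mg/dL

Standard dose requires CrCl ≥ 80 mL/min.
Set (140 − 92) × 96 × 0.85 / (72 × SCr) = 80
SCr = (140 − 92) × 96 × 0.85 / (72 × 80) = 0.680 mg/dL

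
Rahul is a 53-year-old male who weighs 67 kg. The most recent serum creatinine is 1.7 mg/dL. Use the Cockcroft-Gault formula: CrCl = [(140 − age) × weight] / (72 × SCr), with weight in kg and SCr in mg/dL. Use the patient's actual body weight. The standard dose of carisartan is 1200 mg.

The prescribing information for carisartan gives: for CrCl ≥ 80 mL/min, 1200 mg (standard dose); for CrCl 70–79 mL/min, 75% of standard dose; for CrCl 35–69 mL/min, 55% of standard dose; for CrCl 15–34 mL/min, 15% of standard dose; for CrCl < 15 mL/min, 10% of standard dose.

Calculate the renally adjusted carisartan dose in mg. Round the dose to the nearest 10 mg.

660 mg

CrCl = (140 − 53) × 67 / (72 × 1.7) = 5829.0 / 122.40 ≈ 47.6 mL/min
CrCl ≈ 48 mL/min → bracket 35–69 mL/min.
55% of 1200 mg = 660 mg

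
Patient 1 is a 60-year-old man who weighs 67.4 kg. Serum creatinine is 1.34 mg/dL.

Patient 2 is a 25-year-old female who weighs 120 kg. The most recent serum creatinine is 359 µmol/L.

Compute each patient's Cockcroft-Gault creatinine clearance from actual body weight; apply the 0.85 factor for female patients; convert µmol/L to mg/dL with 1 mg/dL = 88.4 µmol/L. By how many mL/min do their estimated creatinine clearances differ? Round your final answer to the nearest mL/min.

16 mL/min

Patient 1: CrCl = (140 − 60) × 67.4 / (72 × 1.34) = 5392.0 / 96.48 ≈ 55.9 mL/min
Patient 2: SCr = 359 / 88.4 = 4.061 mg/dL
Patient 2: CrCl = (140 − 25) × 120 / (72 × 4.061) × 0.85 = 13800.0 / 292.39 × 0.85 ≈ 40.1 mL/min
|55.9 − 40.1| = 15.8 mL/min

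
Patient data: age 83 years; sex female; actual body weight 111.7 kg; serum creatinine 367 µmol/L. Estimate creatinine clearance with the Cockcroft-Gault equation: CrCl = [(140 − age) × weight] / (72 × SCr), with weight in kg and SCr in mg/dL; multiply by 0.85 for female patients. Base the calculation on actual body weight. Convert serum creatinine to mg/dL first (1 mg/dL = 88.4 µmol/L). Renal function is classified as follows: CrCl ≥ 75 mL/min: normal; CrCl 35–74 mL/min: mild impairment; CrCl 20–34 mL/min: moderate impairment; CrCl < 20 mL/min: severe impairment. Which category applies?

SCr = 367 / 88.4 = 4.152 mg/dL
CrCl = (140 − 83) × 111.7 / (72 × 4.152) × 0.85 = 6366.9 / 298.94 × 0.85 ≈ 18.1 mL/min
18 mL/min falls in the 'severe impairment' range.

severe impairment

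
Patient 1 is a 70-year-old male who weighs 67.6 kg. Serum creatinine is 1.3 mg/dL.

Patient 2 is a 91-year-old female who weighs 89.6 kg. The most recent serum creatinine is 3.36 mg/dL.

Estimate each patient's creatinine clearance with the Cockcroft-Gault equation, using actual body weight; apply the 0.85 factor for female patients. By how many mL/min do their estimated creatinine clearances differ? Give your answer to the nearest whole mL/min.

35 mL/min

Patient 1: CrCl = (140 − 70) × 67.6 / (72 × 1.3) = 4732.0 / 93.60 ≈ 50.6 mL/min
Patient 2: CrCl = (140 − 91) × 89.6 / (72 × 3.36) × 0.85 = 4390.4 / 241.92 × 0.85 ≈ 15.4 mL/min
|50.6 − 15.4| = 35.2 mL/min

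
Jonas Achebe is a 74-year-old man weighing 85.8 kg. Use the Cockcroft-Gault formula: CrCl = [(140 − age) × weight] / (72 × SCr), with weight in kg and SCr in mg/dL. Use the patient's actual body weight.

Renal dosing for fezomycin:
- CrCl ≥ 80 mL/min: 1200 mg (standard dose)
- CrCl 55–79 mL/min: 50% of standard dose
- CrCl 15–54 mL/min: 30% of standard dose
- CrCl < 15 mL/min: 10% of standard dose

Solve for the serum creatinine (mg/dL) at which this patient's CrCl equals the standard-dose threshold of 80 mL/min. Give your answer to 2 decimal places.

0.98 mg/dL

Standard dose requires CrCl ≥ 80 mL/min.
Set (140 − 74) × 85.8 / (72 × SCr) = 80
SCr = (140 − 74) × 85.8 / (72 × 80) = 0.983 mg/dL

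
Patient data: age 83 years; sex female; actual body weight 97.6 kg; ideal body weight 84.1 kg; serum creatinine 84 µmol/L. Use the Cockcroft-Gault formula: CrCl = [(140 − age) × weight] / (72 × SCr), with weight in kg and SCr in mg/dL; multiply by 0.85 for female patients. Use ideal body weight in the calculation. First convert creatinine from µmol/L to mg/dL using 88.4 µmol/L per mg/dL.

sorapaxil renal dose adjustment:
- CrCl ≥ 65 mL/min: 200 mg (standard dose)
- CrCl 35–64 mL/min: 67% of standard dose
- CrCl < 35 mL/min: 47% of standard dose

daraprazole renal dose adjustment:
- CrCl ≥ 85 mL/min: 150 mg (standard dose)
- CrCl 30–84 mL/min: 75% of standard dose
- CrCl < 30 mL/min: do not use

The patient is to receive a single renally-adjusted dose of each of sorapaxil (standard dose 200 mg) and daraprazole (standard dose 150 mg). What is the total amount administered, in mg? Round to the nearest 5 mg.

SCr = 84 / 88.4 = 0.95 mg/dL
CrCl = (140 − 83) × 84.1 / (72 × 0.95) × 0.85 = 4793.7 / 68.40 × 0.85 ≈ 59.6 mL/min
CrCl ≈ 60 mL/min.
sorapaxil: 35–64 mL/min → 67% of 200 mg = 134 mg.
daraprazole: 30–84 mL/min → 75% of 150 mg = 112.5 mg.
Total = 134 + 112.5 = 246.5 mg.

245 mg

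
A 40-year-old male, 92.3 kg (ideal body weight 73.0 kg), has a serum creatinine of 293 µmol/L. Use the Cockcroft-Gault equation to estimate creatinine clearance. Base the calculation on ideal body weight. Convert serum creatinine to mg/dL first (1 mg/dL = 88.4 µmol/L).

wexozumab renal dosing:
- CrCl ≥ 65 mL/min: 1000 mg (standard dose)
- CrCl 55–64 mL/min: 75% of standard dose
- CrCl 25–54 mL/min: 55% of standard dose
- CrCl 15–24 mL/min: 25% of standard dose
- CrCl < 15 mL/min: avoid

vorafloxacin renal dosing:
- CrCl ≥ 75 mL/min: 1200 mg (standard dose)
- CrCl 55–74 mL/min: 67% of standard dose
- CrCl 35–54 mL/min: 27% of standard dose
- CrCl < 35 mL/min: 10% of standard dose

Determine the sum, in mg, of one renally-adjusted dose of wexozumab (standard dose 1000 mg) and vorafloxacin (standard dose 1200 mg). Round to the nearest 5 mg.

SCr = 293 / 88.4 = 3.314 mg/dL
CrCl = (140 − 40) × 73 / (72 × 3.314) = 7300.0 / 238.61 ≈ 30.6 mL/min
CrCl ≈ 31 mL/min.
wexozumab: 25–54 mL/min → 55% of 1000 mg = 550 mg.
vorafloxacin: < 35 mL/min → 10% of 1200 mg = 120 mg.
Total = 550 + 120 = 670 mg.

670 mg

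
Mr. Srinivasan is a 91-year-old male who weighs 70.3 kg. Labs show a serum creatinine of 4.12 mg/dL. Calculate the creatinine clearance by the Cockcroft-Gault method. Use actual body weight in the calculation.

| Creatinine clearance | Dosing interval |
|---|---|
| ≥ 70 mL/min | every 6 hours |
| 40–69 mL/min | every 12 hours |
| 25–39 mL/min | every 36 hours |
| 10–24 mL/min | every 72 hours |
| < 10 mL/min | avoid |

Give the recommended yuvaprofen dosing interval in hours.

CrCl = (140 − 91) × 70.3 / (72 × 4.12) = 3444.7 / 296.64 ≈ 11.6 mL/min
CrCl ≈ 12 mL/min → bracket 10–24 mL/min → every 72 hours.

every 72 hours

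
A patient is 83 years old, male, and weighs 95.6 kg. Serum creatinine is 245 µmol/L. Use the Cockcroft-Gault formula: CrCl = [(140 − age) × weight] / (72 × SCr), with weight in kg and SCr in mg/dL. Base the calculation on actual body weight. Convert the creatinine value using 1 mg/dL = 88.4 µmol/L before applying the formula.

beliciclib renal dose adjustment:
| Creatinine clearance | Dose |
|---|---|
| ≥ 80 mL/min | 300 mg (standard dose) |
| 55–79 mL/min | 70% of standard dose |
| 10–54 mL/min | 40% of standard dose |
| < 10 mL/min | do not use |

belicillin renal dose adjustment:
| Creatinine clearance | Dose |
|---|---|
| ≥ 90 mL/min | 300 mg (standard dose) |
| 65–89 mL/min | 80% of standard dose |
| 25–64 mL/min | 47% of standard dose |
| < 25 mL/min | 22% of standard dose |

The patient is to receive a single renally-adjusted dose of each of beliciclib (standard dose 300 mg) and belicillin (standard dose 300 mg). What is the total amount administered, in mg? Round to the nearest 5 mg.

SCr = 245 / 88.4 = 2.771 mg/dL
CrCl = (140 − 83) × 95.6 / (72 × 2.771) = 5449.2 / 199.51 ≈ 27.3 mL/min
CrCl ≈ 27 mL/min.
beliciclib: 10–54 mL/min → 40% of 300 mg = 120 mg.
belicillin: 25–64 mL/min → 47% of 300 mg = 141 mg.
Total = 120 + 141 = 261 mg.

260 mg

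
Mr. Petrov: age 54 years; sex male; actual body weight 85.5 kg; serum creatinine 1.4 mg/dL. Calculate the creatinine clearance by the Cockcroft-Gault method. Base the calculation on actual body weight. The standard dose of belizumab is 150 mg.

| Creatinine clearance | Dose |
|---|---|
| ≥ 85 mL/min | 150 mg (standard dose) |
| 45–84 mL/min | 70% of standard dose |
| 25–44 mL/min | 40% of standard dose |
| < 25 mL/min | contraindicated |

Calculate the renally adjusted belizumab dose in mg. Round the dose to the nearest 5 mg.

105 mg

CrCl = (140 − 54) × 85.5 / (72 × 1.4) = 7353.0 / 100.80 ≈ 72.9 mL/min
CrCl ≈ 73 mL/min → bracket 45–84 mL/min.
70% of 150 mg = 105 mg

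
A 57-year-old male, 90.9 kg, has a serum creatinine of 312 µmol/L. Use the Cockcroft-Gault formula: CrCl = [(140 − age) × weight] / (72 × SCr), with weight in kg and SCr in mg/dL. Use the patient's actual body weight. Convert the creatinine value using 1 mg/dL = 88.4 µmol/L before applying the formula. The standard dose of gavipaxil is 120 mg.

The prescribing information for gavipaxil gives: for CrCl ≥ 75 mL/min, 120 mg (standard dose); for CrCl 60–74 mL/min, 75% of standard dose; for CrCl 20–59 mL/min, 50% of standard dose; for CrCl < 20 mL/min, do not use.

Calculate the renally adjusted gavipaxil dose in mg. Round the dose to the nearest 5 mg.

SCr = 312 / 88.4 = 3.529 mg/dL
CrCl = (140 − 57) × 90.9 / (72 × 3.529) = 7544.7 / 254.09 ≈ 29.7 mL/min
CrCl ≈ 30 mL/min → bracket 20–59 mL/min.
50% of 120 mg = 60 mg

60 mg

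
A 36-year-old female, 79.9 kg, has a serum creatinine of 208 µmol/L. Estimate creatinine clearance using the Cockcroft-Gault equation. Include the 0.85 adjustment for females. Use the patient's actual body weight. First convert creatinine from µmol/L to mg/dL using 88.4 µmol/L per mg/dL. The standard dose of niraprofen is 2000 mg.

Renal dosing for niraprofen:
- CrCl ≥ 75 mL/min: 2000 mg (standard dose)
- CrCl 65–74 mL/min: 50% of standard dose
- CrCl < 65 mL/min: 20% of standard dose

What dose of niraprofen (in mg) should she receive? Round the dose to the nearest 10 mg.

SCr = 208 / 88.4 = 2.353 mg/dL
CrCl = (140 − 36) × 79.9 / (72 × 2.353) × 0.85 = 8309.6 / 169.42 × 0.85 ≈ 41.7 mL/min
CrCl ≈ 42 mL/min → bracket < 65 mL/min.
20% of 2000 mg = 400 mg

400 mg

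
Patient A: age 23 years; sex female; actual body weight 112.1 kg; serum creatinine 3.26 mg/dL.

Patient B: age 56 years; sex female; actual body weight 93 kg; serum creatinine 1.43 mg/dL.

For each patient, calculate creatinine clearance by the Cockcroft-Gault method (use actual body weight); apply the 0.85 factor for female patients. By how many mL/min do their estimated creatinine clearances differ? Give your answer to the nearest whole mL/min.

17 mL/min

Patient A: CrCl = (140 − 23) × 112.1 / (72 × 3.26) × 0.85 = 13115.7 / 234.72 × 0.85 ≈ 47.5 mL/min
Patient B: CrCl = (140 − 56) × 93 / (72 × 1.43) × 0.85 = 7812.0 / 102.96 × 0.85 ≈ 64.5 mL/min
|47.5 − 64.5| = 17.0 mL/min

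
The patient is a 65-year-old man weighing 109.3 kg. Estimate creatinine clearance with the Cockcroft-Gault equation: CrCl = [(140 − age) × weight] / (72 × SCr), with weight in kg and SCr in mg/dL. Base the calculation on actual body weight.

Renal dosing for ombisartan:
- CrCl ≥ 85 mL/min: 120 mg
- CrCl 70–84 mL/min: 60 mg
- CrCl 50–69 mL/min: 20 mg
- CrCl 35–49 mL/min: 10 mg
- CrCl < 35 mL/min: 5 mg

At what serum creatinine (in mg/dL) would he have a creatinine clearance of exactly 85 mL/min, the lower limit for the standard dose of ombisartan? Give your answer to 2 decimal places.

1.34 mg/dL

Standard dose requires CrCl ≥ 85 mL/min.
Set (140 − 65) × 109.3 / (72 × SCr) = 85
SCr = (140 − 65) × 109.3 / (72 × 85) = 1.339 mg/dL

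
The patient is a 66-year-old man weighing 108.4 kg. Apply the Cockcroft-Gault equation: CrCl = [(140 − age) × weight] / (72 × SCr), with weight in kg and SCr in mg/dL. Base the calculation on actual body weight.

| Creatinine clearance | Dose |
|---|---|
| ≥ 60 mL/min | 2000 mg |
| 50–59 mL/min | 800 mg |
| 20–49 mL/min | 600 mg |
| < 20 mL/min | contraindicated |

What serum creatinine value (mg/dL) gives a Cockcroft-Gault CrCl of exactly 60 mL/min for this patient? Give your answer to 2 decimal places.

Standard dose requires CrCl ≥ 60 mL/min.
Set (140 − 66) × 108.4 / (72 × SCr) = 60
SCr = (140 − 66) × 108.4 / (72 × 60) = 1.857 mg/dL

1.86 mg/dL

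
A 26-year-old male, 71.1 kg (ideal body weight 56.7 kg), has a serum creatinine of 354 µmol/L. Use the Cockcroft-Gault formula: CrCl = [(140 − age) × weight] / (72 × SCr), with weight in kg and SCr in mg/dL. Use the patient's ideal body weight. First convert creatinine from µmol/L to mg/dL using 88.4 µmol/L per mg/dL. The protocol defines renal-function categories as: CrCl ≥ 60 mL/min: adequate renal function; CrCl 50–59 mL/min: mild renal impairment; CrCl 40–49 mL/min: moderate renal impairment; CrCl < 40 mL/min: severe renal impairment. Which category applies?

SCr = 354 / 88.4 = 4.005 mg/dL
CrCl = (140 − 26) × 56.7 / (72 × 4.005) = 6463.8 / 288.36 ≈ 22.4 mL/min
22 mL/min falls in the 'severe renal impairment' range.

severe renal impairment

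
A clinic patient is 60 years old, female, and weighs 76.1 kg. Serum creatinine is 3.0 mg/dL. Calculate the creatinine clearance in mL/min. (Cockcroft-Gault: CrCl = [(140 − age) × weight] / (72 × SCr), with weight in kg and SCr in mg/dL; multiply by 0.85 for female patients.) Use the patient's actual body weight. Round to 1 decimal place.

CrCl = (140 − 60) × 76.1 / (72 × 3) × 0.85 = 6088.0 / 216.00 × 0.85 ≈ 24.0 mL/min

24.0 mL/min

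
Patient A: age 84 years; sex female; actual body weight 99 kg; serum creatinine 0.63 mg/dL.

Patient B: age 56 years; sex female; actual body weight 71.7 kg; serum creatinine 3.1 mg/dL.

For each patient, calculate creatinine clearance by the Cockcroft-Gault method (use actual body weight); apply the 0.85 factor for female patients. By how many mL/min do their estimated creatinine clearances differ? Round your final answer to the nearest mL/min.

Patient A: CrCl = (140 − 84) × 99 / (72 × 0.63) × 0.85 = 5544.0 / 45.36 × 0.85 ≈ 103.9 mL/min
Patient B: CrCl = (140 − 56) × 71.7 / (72 × 3.1) × 0.85 = 6022.8 / 223.20 × 0.85 ≈ 22.9 mL/min
|103.9 − 22.9| = 81.0 mL/min

81 mL/min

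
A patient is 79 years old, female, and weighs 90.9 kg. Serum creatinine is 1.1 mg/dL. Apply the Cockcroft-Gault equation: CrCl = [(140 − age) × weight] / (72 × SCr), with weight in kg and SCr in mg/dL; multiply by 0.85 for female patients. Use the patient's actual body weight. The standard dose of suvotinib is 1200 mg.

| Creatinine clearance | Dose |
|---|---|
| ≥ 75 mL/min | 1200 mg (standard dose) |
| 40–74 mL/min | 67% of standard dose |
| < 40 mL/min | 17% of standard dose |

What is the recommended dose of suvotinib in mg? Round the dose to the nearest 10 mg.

CrCl = (140 − 79) × 90.9 / (72 × 1.1) × 0.85 = 5544.9 / 79.20 × 0.85 ≈ 59.5 mL/min
CrCl ≈ 60 mL/min → bracket 40–74 mL/min.
67% of 1200 mg = 804 mg → 800 mg

800 mg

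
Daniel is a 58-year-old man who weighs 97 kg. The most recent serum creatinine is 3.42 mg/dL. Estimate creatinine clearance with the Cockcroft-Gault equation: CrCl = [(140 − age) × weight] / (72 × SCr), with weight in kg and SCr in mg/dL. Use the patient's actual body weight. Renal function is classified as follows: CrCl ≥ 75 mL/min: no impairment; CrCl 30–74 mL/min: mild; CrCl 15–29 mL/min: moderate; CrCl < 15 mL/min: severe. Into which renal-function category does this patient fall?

mild

CrCl = (140 − 58) × 97 / (72 × 3.42) = 7954.0 / 246.24 ≈ 32.3 mL/min
32 mL/min falls in the 'mild' range.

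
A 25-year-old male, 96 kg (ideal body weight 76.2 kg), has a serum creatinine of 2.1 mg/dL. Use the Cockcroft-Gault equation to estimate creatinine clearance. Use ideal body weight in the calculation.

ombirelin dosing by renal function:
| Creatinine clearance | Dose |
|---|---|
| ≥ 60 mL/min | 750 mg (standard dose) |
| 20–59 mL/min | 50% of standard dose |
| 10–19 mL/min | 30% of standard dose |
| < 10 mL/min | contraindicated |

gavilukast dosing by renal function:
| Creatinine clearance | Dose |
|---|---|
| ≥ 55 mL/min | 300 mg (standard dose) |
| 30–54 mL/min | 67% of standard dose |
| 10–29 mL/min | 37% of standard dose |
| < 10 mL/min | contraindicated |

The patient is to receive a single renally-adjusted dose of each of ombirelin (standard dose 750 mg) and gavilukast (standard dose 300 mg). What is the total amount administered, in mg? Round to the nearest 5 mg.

CrCl = (140 − 25) × 76.2 / (72 × 2.1) = 8763.0 / 151.20 ≈ 58.0 mL/min
CrCl ≈ 58 mL/min.
ombirelin: 20–59 mL/min → 50% of 750 mg = 375 mg.
gavilukast: ≥ 55 mL/min → 100% of 300 mg = 300 mg.
Total = 375 + 300 = 675 mg.

675 mg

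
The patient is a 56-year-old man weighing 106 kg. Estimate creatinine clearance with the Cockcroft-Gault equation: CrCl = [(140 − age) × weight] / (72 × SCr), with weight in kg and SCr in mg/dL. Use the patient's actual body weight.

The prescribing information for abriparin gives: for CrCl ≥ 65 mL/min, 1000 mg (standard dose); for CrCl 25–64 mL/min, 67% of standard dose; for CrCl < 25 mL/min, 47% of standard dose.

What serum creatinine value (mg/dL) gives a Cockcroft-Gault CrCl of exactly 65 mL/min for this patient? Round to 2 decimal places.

Standard dose requires CrCl ≥ 65 mL/min.
Set (140 − 56) × 106 / (72 × SCr) = 65
SCr = (140 − 56) × 106 / (72 × 65) = 1.903 mg/dL

1.90 mg/dL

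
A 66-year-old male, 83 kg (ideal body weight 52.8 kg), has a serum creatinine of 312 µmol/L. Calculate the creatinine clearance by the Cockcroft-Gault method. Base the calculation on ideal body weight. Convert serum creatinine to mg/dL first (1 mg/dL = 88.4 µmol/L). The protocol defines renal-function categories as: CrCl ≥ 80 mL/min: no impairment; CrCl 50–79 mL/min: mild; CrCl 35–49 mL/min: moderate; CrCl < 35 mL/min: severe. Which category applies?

SCr = 312 / 88.4 = 3.529 mg/dL
CrCl = (140 − 66) × 52.8 / (72 × 3.529) = 3907.2 / 254.09 ≈ 15.4 mL/min
15 mL/min falls in the 'severe' range.

severe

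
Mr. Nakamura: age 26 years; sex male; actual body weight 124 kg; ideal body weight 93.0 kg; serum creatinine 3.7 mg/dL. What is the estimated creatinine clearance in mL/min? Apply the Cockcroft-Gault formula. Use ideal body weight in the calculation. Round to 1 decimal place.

CrCl = (140 − 26) × 93 / (72 × 3.7) = 10602.0 / 266.40 ≈ 39.8 mL/min

39.8 mL/min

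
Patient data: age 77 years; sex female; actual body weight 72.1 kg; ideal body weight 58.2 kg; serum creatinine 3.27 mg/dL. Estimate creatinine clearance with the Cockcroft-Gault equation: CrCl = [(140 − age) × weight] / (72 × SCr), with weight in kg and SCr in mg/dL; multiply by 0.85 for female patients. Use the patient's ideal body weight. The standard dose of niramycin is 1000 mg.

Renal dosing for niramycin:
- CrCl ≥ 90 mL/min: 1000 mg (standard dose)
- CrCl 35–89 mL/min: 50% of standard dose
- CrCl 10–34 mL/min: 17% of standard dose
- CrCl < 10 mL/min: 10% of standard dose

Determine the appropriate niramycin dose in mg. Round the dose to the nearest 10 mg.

170 mg

CrCl = (140 − 77) × 58.2 / (72 × 3.27) × 0.85 = 3666.6 / 235.44 × 0.85 ≈ 13.2 mL/min
CrCl ≈ 13 mL/min → bracket 10–34 mL/min.
17% of 1000 mg = 170 mg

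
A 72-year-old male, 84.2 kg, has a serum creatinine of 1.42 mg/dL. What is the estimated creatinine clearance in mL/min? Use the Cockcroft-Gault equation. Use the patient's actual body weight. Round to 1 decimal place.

56.0 mL/min

CrCl = (140 − 72) × 84.2 / (72 × 1.42) = 5725.6 / 102.24 ≈ 56.0 mL/min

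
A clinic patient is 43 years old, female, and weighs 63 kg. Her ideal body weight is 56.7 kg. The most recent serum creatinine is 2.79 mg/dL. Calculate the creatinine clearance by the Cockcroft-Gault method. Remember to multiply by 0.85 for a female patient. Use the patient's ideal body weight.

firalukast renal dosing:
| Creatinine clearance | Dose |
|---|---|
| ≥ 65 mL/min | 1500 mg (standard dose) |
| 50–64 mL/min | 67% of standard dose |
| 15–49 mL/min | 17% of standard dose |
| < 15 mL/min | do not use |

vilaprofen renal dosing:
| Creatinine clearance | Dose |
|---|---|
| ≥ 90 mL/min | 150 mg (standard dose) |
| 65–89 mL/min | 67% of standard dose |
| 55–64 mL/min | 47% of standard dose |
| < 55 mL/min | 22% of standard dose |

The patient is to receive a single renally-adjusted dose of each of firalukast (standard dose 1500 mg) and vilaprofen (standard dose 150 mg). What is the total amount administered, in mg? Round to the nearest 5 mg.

290 mg

CrCl = (140 − 43) × 56.7 / (72 × 2.79) × 0.85 = 5499.9 / 200.88 × 0.85 ≈ 23.3 mL/min
CrCl ≈ 23 mL/min.
firalukast: 15–49 mL/min → 17% of 1500 mg = 255 mg.
vilaprofen: < 55 mL/min → 22% of 150 mg = 33 mg.
Total = 255 + 33 = 288 mg.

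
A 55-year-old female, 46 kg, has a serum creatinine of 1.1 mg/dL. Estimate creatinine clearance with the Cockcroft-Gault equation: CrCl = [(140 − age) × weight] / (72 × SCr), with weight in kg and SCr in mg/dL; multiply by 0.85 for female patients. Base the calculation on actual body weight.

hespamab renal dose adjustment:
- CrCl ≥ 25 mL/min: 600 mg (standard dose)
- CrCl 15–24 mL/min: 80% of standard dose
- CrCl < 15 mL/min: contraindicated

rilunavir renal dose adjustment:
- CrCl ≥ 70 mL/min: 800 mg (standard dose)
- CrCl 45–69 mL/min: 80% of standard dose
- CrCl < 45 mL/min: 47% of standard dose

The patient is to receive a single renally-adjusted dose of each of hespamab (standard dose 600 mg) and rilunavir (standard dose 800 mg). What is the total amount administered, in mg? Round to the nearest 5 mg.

975 mg

CrCl = (140 − 55) × 46 / (72 × 1.1) × 0.85 = 3910.0 / 79.20 × 0.85 ≈ 42.0 mL/min
CrCl ≈ 42 mL/min.
hespamab: ≥ 25 mL/min → 100% of 600 mg = 600 mg.
rilunavir: < 45 mL/min → 47% of 800 mg = 376 mg.
Total = 600 + 376 = 976 mg.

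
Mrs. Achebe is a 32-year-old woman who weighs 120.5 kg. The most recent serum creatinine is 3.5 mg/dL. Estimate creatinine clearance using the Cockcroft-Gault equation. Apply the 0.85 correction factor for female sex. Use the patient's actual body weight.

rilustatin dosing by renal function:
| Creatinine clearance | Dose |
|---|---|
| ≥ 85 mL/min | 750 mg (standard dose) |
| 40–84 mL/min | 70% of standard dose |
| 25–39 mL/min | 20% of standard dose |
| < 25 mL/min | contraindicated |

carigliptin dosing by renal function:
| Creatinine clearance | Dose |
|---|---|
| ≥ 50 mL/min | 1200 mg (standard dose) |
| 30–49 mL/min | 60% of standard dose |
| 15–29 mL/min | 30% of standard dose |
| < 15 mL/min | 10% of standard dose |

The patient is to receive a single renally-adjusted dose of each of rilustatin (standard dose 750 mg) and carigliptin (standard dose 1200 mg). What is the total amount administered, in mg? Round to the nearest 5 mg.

1245 mg

CrCl = (140 − 32) × 120.5 / (72 × 3.5) × 0.85 = 13014.0 / 252.00 × 0.85 ≈ 43.9 mL/min
CrCl ≈ 44 mL/min.
rilustatin: 40–84 mL/min → 70% of 750 mg = 525 mg.
carigliptin: 30–49 mL/min → 60% of 1200 mg = 720 mg.
Total = 525 + 720 = 1245 mg.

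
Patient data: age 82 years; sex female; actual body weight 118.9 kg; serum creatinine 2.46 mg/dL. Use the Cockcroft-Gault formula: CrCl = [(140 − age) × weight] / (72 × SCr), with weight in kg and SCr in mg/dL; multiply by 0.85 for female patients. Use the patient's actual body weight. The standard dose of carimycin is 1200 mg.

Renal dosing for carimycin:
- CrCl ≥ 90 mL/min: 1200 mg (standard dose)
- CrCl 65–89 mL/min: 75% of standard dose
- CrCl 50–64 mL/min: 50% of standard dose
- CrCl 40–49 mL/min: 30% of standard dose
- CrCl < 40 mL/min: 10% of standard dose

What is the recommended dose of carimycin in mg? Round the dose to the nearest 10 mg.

120 mg

CrCl = (140 − 82) × 118.9 / (72 × 2.46) × 0.85 = 6896.2 / 177.12 × 0.85 ≈ 33.1 mL/min
CrCl ≈ 33 mL/min → bracket < 40 mL/min.
10% of 1200 mg = 120 mg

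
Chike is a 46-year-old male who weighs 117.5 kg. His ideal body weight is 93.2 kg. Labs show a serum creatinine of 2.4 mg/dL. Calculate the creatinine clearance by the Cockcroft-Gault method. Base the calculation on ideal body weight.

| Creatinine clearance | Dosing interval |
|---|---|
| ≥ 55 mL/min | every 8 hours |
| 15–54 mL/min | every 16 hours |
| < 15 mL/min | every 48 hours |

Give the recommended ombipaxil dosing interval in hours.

every 16 hours

CrCl = (140 − 46) × 93.2 / (72 × 2.4) = 8760.8 / 172.80 ≈ 50.7 mL/min
CrCl ≈ 51 mL/min → bracket 15–54 mL/min → every 16 hours.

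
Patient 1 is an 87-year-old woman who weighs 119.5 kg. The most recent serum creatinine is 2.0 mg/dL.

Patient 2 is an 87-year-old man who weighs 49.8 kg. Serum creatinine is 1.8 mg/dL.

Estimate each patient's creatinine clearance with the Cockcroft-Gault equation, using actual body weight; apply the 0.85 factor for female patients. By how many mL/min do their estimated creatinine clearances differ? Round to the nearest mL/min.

Patient 1: CrCl = (140 − 87) × 119.5 / (72 × 2) × 0.85 = 6333.5 / 144.00 × 0.85 ≈ 37.4 mL/min
Patient 2: CrCl = (140 − 87) × 49.8 / (72 × 1.8) = 2639.4 / 129.60 ≈ 20.4 mL/min
|37.4 − 20.4| = 17.0 mL/min

17 mL/min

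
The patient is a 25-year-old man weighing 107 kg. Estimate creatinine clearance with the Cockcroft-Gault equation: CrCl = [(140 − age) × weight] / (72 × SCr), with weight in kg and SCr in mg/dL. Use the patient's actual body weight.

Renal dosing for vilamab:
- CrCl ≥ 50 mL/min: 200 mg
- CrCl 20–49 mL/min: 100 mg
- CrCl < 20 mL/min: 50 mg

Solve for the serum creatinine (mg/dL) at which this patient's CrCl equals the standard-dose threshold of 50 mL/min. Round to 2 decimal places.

3.42 mg/dL

Standard dose requires CrCl ≥ 50 mL/min.
Set (140 − 25) × 107 / (72 × SCr) = 50
SCr = (140 − 25) × 107 / (72 × 50) = 3.418 mg/dL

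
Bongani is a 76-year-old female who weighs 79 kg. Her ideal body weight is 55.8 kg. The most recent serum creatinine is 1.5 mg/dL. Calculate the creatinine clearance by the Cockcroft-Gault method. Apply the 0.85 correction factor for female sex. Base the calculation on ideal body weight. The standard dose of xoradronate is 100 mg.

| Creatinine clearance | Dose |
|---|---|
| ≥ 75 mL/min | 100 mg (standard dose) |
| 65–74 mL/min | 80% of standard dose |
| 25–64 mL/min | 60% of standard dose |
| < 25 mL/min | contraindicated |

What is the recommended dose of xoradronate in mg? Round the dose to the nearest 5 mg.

CrCl = (140 − 76) × 55.8 / (72 × 1.5) × 0.85 = 3571.2 / 108.00 × 0.85 ≈ 28.1 mL/min
CrCl ≈ 28 mL/min → bracket 25–64 mL/min.
60% of 100 mg = 60 mg

60 mg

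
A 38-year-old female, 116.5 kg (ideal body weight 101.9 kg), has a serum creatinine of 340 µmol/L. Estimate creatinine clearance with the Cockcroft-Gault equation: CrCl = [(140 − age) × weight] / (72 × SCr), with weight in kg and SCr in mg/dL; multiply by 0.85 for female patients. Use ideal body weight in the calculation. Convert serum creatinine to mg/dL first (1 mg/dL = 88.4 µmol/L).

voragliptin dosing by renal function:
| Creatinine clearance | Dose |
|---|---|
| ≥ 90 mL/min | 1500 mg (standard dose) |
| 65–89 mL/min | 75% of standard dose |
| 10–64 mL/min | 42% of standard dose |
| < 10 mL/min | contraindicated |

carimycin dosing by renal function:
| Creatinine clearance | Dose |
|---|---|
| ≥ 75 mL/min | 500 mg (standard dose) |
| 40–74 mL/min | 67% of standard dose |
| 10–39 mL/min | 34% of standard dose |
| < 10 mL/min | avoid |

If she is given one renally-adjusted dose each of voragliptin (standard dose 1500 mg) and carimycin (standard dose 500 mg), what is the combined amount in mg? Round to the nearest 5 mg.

SCr = 340 / 88.4 = 3.846 mg/dL
CrCl = (140 − 38) × 101.9 / (72 × 3.846) × 0.85 = 10393.8 / 276.91 × 0.85 ≈ 31.9 mL/min
CrCl ≈ 32 mL/min.
voragliptin: 10–64 mL/min → 42% of 1500 mg = 630 mg.
carimycin: 10–39 mL/min → 34% of 500 mg = 170 mg.
Total = 630 + 170 = 800 mg.

800 mg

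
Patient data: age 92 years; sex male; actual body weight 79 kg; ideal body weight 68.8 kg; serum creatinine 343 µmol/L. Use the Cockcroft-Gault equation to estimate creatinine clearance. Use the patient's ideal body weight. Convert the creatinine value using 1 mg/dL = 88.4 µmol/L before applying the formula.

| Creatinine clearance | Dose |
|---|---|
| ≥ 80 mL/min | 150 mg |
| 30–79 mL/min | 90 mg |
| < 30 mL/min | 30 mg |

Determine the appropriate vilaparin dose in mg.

SCr = 343 / 88.4 = 3.88 mg/dL
CrCl = (140 − 92) × 68.8 / (72 × 3.88) = 3302.4 / 279.36 ≈ 11.8 mL/min
CrCl ≈ 12 mL/min → bracket < 30 mL/min.
Dose for this bracket: 30 mg.

30 mg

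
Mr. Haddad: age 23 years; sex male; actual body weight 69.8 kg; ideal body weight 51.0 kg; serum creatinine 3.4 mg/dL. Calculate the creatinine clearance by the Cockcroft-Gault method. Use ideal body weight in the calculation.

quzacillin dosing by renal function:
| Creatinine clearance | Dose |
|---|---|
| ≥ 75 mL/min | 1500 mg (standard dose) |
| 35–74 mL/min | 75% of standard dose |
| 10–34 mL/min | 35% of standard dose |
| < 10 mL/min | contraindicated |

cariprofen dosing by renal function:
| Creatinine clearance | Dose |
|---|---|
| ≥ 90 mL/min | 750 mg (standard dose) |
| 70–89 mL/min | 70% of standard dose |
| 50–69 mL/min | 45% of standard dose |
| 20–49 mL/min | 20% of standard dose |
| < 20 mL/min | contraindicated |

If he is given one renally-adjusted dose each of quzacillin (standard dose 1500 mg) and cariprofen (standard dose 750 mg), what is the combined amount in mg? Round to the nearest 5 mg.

CrCl = (140 − 23) × 51 / (72 × 3.4) = 5967.0 / 244.80 ≈ 24.4 mL/min
CrCl ≈ 24 mL/min.
quzacillin: 10–34 mL/min → 35% of 1500 mg = 525 mg.
cariprofen: 20–49 mL/min → 20% of 750 mg = 150 mg.
Total = 525 + 150 = 675 mg.

675 mg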